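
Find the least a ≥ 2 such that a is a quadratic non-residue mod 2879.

7

(2/2879) = +1, so 2 is a residue.
(3/2879) = +1, so 3 is a residue.
(4/2879) = +1, so 4 is a residue.
(5/2879) = +1, so 5 is a residue.
(6/2879) = +1, so 6 is a residue.
(7/2879) = −1, so 7 is the smallest positive non-residue mod 2879.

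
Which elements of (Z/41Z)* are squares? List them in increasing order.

1 2 4 5 8 9 10 16 18 20 21 23 25 31 32 33 36 37 39 40

Square k = 1,…,20 (k and 41−k give the same square):
1²=1, 2²=4, 3²=9, 4²=16, 5²=25, 6²=36, 7²≡8, 8²≡23, 9²≡40, 10²≡18, 11²≡39, 12²≡21, 13²≡5, 14²≡32, 15²≡20, 16²≡10, 17²≡2, 18²≡37, 19²≡33, 20²≡31 (mod 41).
So the quadratic residues mod 41 are {1, 2, 4, 5, 8, 9, 10, 16, 18, 20, 21, 23, 25, 31, 32, 33, 36, 37, 39, 40}.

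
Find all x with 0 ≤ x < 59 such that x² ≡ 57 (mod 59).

Since 59 ≡ 3 (mod 4), a square root of 57 is 57^((59+1)/4) = 57^15 mod 59.
Repeated squaring: 57^2≡4, 57^4≡16, 57^8≡20 (mod 59).
57^15 = 57^(8+4+2+1) ≡ 36 (mod 59).
Check: 36² = 1296 ≡ 57 (mod 59). The two roots are 23 and 36.

23, 36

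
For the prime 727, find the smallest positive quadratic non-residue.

(2/727) = +1, so 2 is a residue.
(3/727) = −1, so 3 is the smallest positive non-residue mod 727.

3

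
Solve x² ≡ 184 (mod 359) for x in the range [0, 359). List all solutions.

Since 359 ≡ 3 (mod 4), a square root of 184 is 184^((359+1)/4) = 184^90 mod 359.
Repeated squaring: 184^2≡110, 184^4≡253, 184^8≡107, 184^16≡320, 184^32≡85, 184^64≡45 (mod 359).
184^90 = 184^(64+16+8+2) ≡ 151 (mod 359).
Check: 151² = 22801 ≡ 184 (mod 359). The two roots are 151 and 208.

151, 208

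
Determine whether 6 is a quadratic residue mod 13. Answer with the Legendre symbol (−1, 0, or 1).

-1

Euler's criterion: (6/13) ≡ 6^6 (mod 13).
6^2 ≡ 10 (mod 13)
6^4 ≡ 9 (mod 13)
6^6 = 6^(4+2) ≡ 12 (mod 13).
Result is 12 ≡ −1, so (6/13) = −1.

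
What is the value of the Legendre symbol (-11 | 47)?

1

First reduce: -11 ≡ 36 (mod 47).
Pull out 2^2: since 47 ≡ 7 (mod 8), (2/47) = +1, so (2/47)^2 = +1.
Reciprocity: 9 ≡ 1 and 47 ≡ 3 (mod 4), so (9/47) = +(47/9).
Reduce top mod 9: now compute (2/9).
Pull out 2: since 9 ≡ 1 (mod 8), (2/9) = +1.
Reached (1/9) = 1. Collecting the sign flips along the way, the symbol is +1.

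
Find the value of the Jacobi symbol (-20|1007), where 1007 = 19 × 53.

First reduce: -20 ≡ 987 (mod 1007).
Reciprocity: 987 ≡ 3 and 1007 ≡ 3 (mod 4), so (987/1007) = −(1007/987).
Reduce top mod 987: now compute (20/987).
Pull out 2^2: since 987 ≡ 3 (mod 8), (2/987) = -1, so (2/987)^2 = +1.
Reciprocity: 5 ≡ 1 and 987 ≡ 3 (mod 4), so (5/987) = +(987/5).
Reduce top mod 5: now compute (2/5).
Pull out 2: since 5 ≡ 5 (mod 8), (2/5) = -1.
Reached (1/5) = 1. Collecting the sign flips along the way, the symbol is +1.

1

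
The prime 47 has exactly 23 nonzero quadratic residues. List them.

1 2 3 4 6 7 8 9 12 14 16 17 18 21 24 25 27 28 32 34 36 37 42

Square k = 1,…,23 (k and 47−k give the same square):
1²=1, 2²=4, 3²=9, 4²=16, 5²=25, 6²=36, 7²≡2, 8²≡17, 9²≡34, 10²≡6, 11²≡27, 12²≡3, 13²≡28, 14²≡8, 15²≡37, 16²≡21, 17²≡7, 18²≡42, 19²≡32, 20²≡24, 21²≡18, 22²≡14, 23²≡12 (mod 47).
So the quadratic residues mod 47 are {1, 2, 3, 4, 6, 7, 8, 9, 12, 14, 16, 17, 18, 21, 24, 25, 27, 28, 32, 34, 36, 37, 42}.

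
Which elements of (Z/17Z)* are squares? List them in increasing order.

Square k = 1,…,8 (k and 17−k give the same square):
1²=1, 2²=4, 3²=9, 4²=16, 5²≡8, 6²≡2, 7²≡15, 8²≡13 (mod 17).
So the quadratic residues mod 17 are {1, 2, 4, 8, 9, 13, 15, 16}.

1 2 4 8 9 13 15 16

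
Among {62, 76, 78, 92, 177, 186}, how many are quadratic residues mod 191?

(62/191) = -1 → non-residue.
(76/191) = -1 → non-residue.
(78/191) = +1 → QR.
(92/191) = +1 → QR.
(177/191) = +1 → QR.
(186/191) = -1 → non-residue.
Total quadratic residues among the 6: 3.

3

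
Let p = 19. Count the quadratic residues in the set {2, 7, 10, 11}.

2

(2/19) = -1 → non-residue.
(7/19) = +1 → QR.
(10/19) = -1 → non-residue.
(11/19) = +1 → QR.
Total quadratic residues among the 4: 2.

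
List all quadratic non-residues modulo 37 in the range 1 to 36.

2,5,6,8,13,14,15,17,18,19,20,22,23,24,29,31,32,35

Square k = 1,…,18 (k and 37−k give the same square):
1²=1, 2²=4, 3²=9, 4²=16, 5²=25, 6²=36, 7²≡12, 8²≡27, 9²≡7, 10²≡26, 11²≡10, 12²≡33, 13²≡21, 14²≡11, 15²≡3, 16²≡34, 17²≡30, 18²≡28 (mod 37).
The residues are {1, 3, 4, 7, 9, 10, 11, 12, 16, 21, 25, 26, 27, 28, 30, 33, 34, 36}; the non-residues are the remaining 18 nonzero classes.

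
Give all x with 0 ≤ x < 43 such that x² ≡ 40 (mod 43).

Since 43 ≡ 3 (mod 4), a square root of 40 is 40^((43+1)/4) = 40^11 mod 43.
Repeated squaring: 40^2≡9, 40^4≡38, 40^8≡25 (mod 43).
40^11 = 40^(8+2+1) ≡ 13 (mod 43).
Check: 13² = 169 ≡ 40 (mod 43). The two roots are 13 and 30.

13, 30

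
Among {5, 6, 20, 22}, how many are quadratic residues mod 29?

(5/29) = +1 → QR.
(6/29) = +1 → QR.
(20/29) = +1 → QR.
(22/29) = +1 → QR.
Total quadratic residues among the 4: 4.

4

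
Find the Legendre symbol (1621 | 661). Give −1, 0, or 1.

1

First reduce: 1621 ≡ 299 (mod 661).
Reciprocity: 299 ≡ 3 and 661 ≡ 1 (mod 4), so (299/661) = +(661/299).
Reduce top mod 299: now compute (63/299).
Reciprocity: 63 ≡ 3 and 299 ≡ 3 (mod 4), so (63/299) = −(299/63).
Reduce top mod 63: now compute (47/63).
Reciprocity: 47 ≡ 3 and 63 ≡ 3 (mod 4), so (47/63) = −(63/47).
Reduce top mod 47: now compute (16/47).
Pull out 2^4: since 47 ≡ 7 (mod 8), (2/47) = +1, so (2/47)^4 = +1.
Reached (1/47) = 1. Collecting the sign flips along the way, the symbol is +1.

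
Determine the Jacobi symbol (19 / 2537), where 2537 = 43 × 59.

-1

Reciprocity: 19 ≡ 3 and 2537 ≡ 1 (mod 4), so (19/2537) = +(2537/19).
Reduce top mod 19: now compute (10/19).
Pull out 2: since 19 ≡ 3 (mod 8), (2/19) = -1.
Reciprocity: 5 ≡ 1 and 19 ≡ 3 (mod 4), so (5/19) = +(19/5).
Reduce top mod 5: now compute (4/5).
Pull out 2^2: since 5 ≡ 5 (mod 8), (2/5) = -1, so (2/5)^2 = +1.
Reached (1/5) = 1. Collecting the sign flips along the way, the symbol is -1.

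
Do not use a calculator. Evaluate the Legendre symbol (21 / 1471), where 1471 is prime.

Reciprocity: 21 ≡ 1 and 1471 ≡ 3 (mod 4), so (21/1471) = +(1471/21).
Reduce top mod 21: now compute (1/21).
Reached (1/21) = 1. Collecting the sign flips along the way, the symbol is +1.

1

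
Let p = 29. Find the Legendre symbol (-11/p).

-1

First reduce: -11 ≡ 18 (mod 29).
Pull out 2: since 29 ≡ 5 (mod 8), (2/29) = -1.
Reciprocity: 9 ≡ 1 and 29 ≡ 1 (mod 4), so (9/29) = +(29/9).
Reduce top mod 9: now compute (2/9).
Pull out 2: since 9 ≡ 1 (mod 8), (2/9) = +1.
Reached (1/9) = 1. Collecting the sign flips along the way, the symbol is -1.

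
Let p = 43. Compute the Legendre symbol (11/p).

Reciprocity: 11 ≡ 3 and 43 ≡ 3 (mod 4), so (11/43) = −(43/11).
Reduce top mod 11: now compute (10/11).
Pull out 2: since 11 ≡ 3 (mod 8), (2/11) = -1.
Reciprocity: 5 ≡ 1 and 11 ≡ 3 (mod 4), so (5/11) = +(11/5).
Reduce top mod 5: now compute (1/5).
Reached (1/5) = 1. Collecting the sign flips along the way, the symbol is +1.

1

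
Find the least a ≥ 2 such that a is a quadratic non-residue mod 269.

(2/269) = −1, so 2 is the smallest positive non-residue mod 269.

2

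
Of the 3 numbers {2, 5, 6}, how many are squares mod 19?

(2/19) = -1 → non-residue.
(5/19) = +1 → QR.
(6/19) = +1 → QR.
Total quadratic residues among the 3: 2.

2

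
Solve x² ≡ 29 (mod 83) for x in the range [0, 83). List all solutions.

19, 64

Since 83 ≡ 3 (mod 4), a square root of 29 is 29^((83+1)/4) = 29^21 mod 83.
Repeated squaring: 29^2≡11, 29^4≡38, 29^8≡33, 29^16≡10 (mod 83).
29^21 = 29^(16+4+1) ≡ 64 (mod 83).
Check: 64² = 4096 ≡ 29 (mod 83). The two roots are 19 and 64.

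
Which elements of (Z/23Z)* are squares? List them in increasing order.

1 2 3 4 6 8 9 12 13 16 18

Square k = 1,…,11 (k and 23−k give the same square):
1²=1, 2²=4, 3²=9, 4²=16, 5²≡2, 6²≡13, 7²≡3, 8²≡18, 9²≡12, 10²≡8, 11²≡6 (mod 23).
So the quadratic residues mod 23 are {1, 2, 3, 4, 6, 8, 9, 12, 13, 16, 18}.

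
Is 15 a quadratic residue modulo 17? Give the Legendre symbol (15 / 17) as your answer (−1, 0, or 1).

1

Reciprocity: 15 ≡ 3 and 17 ≡ 1 (mod 4), so (15/17) = +(17/15).
Reduce top mod 15: now compute (2/15).
Pull out 2: since 15 ≡ 7 (mod 8), (2/15) = +1.
Reached (1/15) = 1. Collecting the sign flips along the way, the symbol is +1.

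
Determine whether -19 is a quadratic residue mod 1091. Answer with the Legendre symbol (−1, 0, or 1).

First reduce: -19 ≡ 1072 (mod 1091).
Pull out 2^4: since 1091 ≡ 3 (mod 8), (2/1091) = -1, so (2/1091)^4 = +1.
Reciprocity: 67 ≡ 3 and 1091 ≡ 3 (mod 4), so (67/1091) = −(1091/67).
Reduce top mod 67: now compute (19/67).
Reciprocity: 19 ≡ 3 and 67 ≡ 3 (mod 4), so (19/67) = −(67/19).
Reduce top mod 19: now compute (10/19).
Pull out 2: since 19 ≡ 3 (mod 8), (2/19) = -1.
Reciprocity: 5 ≡ 1 and 19 ≡ 3 (mod 4), so (5/19) = +(19/5).
Reduce top mod 5: now compute (4/5).
Pull out 2^2: since 5 ≡ 5 (mod 8), (2/5) = -1, so (2/5)^2 = +1.
Reached (1/5) = 1. Collecting the sign flips along the way, the symbol is -1.

-1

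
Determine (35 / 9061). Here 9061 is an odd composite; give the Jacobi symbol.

Reciprocity: 35 ≡ 3 and 9061 ≡ 1 (mod 4), so (35/9061) = +(9061/35).
Reduce top mod 35: now compute (31/35).
Reciprocity: 31 ≡ 3 and 35 ≡ 3 (mod 4), so (31/35) = −(35/31).
Reduce top mod 31: now compute (4/31).
Pull out 2^2: since 31 ≡ 7 (mod 8), (2/31) = +1, so (2/31)^2 = +1.
Reached (1/31) = 1. Collecting the sign flips along the way, the symbol is -1.

-1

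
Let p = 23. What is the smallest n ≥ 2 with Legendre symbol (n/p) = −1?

5

(2/23) = +1, so 2 is a residue.
(3/23) = +1, so 3 is a residue.
(4/23) = +1, so 4 is a residue.
(5/23) = −1, so 5 is the smallest positive non-residue mod 23.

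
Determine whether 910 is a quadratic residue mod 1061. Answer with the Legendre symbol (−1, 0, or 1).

1

Euler's criterion: (910/1061) ≡ 910^530 (mod 1061).
910^2 ≡ 520 (mod 1061)
910^4 ≡ 906 (mod 1061)
910^8 ≡ 683 (mod 1061)
910^16 ≡ 710 (mod 1061)
910^32 ≡ 125 (mod 1061)
910^64 ≡ 771 (mod 1061)
910^128 ≡ 281 (mod 1061)
910^256 ≡ 447 (mod 1061)
910^512 ≡ 341 (mod 1061)
910^530 = 910^(512+16+2) ≡ 1 (mod 1061).
Result is 1, so (910/1061) = 1.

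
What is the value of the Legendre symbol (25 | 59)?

Euler's criterion: (25/59) ≡ 25^29 (mod 59).
25^2 ≡ 35 (mod 59)
25^4 ≡ 45 (mod 59)
25^8 ≡ 19 (mod 59)
25^16 ≡ 7 (mod 59)
25^29 = 25^(16+8+4+1) ≡ 1 (mod 59).
Result is 1, so (25/59) = 1.

1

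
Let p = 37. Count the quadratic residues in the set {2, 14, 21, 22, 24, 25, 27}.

3

(2/37) = -1 → non-residue.
(14/37) = -1 → non-residue.
(21/37) = +1 → QR.
(22/37) = -1 → non-residue.
(24/37) = -1 → non-residue.
(25/37) = +1 → QR.
(27/37) = +1 → QR.
Total quadratic residues among the 7: 3.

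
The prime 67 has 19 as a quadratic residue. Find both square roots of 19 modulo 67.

32, 35

Since 67 ≡ 3 (mod 4), a square root of 19 is 19^((67+1)/4) = 19^17 mod 67.
Repeated squaring: 19^2≡26, 19^4≡6, 19^8≡36, 19^16≡23 (mod 67).
19^17 = 19^(16+1) ≡ 35 (mod 67).
Check: 35² = 1225 ≡ 19 (mod 67). The two roots are 32 and 35.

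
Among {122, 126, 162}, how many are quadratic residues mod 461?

(122/461) = -1 → non-residue.
(126/461) = +1 → QR.
(162/461) = -1 → non-residue.
Total quadratic residues among the 3: 1.

1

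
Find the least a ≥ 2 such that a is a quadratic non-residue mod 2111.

7

(2/2111) = +1, so 2 is a residue.
(3/2111) = +1, so 3 is a residue.
(4/2111) = +1, so 4 is a residue.
(5/2111) = +1, so 5 is a residue.
(6/2111) = +1, so 6 is a residue.
(7/2111) = −1, so 7 is the smallest positive non-residue mod 2111.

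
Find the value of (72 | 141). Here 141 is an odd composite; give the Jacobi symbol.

0

Pull out 2^3: since 141 ≡ 5 (mod 8), (2/141) = -1, so (2/141)^3 = -1.
Reciprocity: 9 ≡ 1 and 141 ≡ 1 (mod 4), so (9/141) = +(141/9).
Reduce top mod 9: now compute (6/9).
Pull out 2: since 9 ≡ 1 (mod 8), (2/9) = +1.
Reciprocity: 3 ≡ 3 and 9 ≡ 1 (mod 4), so (3/9) = +(9/3).
Reduce top mod 3: now compute (0/3).
Top reduces to 0: gcd > 1, so the symbol is 0.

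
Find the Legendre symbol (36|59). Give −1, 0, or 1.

1

Pull out 2^2: since 59 ≡ 3 (mod 8), (2/59) = -1, so (2/59)^2 = +1.
Reciprocity: 9 ≡ 1 and 59 ≡ 3 (mod 4), so (9/59) = +(59/9).
Reduce top mod 9: now compute (5/9).
Reciprocity: 5 ≡ 1 and 9 ≡ 1 (mod 4), so (5/9) = +(9/5).
Reduce top mod 5: now compute (4/5).
Pull out 2^2: since 5 ≡ 5 (mod 8), (2/5) = -1, so (2/5)^2 = +1.
Reached (1/5) = 1. Collecting the sign flips along the way, the symbol is +1.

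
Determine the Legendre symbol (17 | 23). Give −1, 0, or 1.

-1

Reciprocity: 17 ≡ 1 and 23 ≡ 3 (mod 4), so (17/23) = +(23/17).
Reduce top mod 17: now compute (6/17).
Pull out 2: since 17 ≡ 1 (mod 8), (2/17) = +1.
Reciprocity: 3 ≡ 3 and 17 ≡ 1 (mod 4), so (3/17) = +(17/3).
Reduce top mod 3: now compute (2/3).
Pull out 2: since 3 ≡ 3 (mod 8), (2/3) = -1.
Reached (1/3) = 1. Collecting the sign flips along the way, the symbol is -1.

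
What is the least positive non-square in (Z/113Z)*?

3

(2/113) = +1, so 2 is a residue.
(3/113) = −1, so 3 is the smallest positive non-residue mod 113.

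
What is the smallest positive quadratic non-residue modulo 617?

(2/617) = +1, so 2 is a residue.
(3/617) = −1, so 3 is the smallest positive non-residue mod 617.

3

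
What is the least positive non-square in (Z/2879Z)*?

7

(2/2879) = +1, so 2 is a residue.
(3/2879) = +1, so 3 is a residue.
(4/2879) = +1, so 4 is a residue.
(5/2879) = +1, so 5 is a residue.
(6/2879) = +1, so 6 is a residue.
(7/2879) = −1, so 7 is the smallest positive non-residue mod 2879.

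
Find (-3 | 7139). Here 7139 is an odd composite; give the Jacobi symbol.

First reduce: -3 ≡ 7136 (mod 7139).
Pull out 2^5: since 7139 ≡ 3 (mod 8), (2/7139) = -1, so (2/7139)^5 = -1.
Reciprocity: 223 ≡ 3 and 7139 ≡ 3 (mod 4), so (223/7139) = −(7139/223).
Reduce top mod 223: now compute (3/223).
Reciprocity: 3 ≡ 3 and 223 ≡ 3 (mod 4), so (3/223) = −(223/3).
Reduce top mod 3: now compute (1/3).
Reached (1/3) = 1. Collecting the sign flips along the way, the symbol is -1.

-1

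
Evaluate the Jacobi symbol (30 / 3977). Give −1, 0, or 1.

1

Pull out 2: since 3977 ≡ 1 (mod 8), (2/3977) = +1.
Reciprocity: 15 ≡ 3 and 3977 ≡ 1 (mod 4), so (15/3977) = +(3977/15).
Reduce top mod 15: now compute (2/15).
Pull out 2: since 15 ≡ 7 (mod 8), (2/15) = +1.
Reached (1/15) = 1. Collecting the sign flips along the way, the symbol is +1.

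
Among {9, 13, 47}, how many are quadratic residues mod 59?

1

(9/59) = +1 → QR.
(13/59) = -1 → non-residue.
(47/59) = -1 → non-residue.
Total quadratic residues among the 3: 1.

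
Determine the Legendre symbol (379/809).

Reciprocity: 379 ≡ 3 and 809 ≡ 1 (mod 4), so (379/809) = +(809/379).
Reduce top mod 379: now compute (51/379).
Reciprocity: 51 ≡ 3 and 379 ≡ 3 (mod 4), so (51/379) = −(379/51).
Reduce top mod 51: now compute (22/51).
Pull out 2: since 51 ≡ 3 (mod 8), (2/51) = -1.
Reciprocity: 11 ≡ 3 and 51 ≡ 3 (mod 4), so (11/51) = −(51/11).
Reduce top mod 11: now compute (7/11).
Reciprocity: 7 ≡ 3 and 11 ≡ 3 (mod 4), so (7/11) = −(11/7).
Reduce top mod 7: now compute (4/7).
Pull out 2^2: since 7 ≡ 7 (mod 8), (2/7) = +1, so (2/7)^2 = +1.
Reached (1/7) = 1. Collecting the sign flips along the way, the symbol is +1.

1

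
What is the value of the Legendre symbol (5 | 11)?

1

Reciprocity: 5 ≡ 1 and 11 ≡ 3 (mod 4), so (5/11) = +(11/5).
Reduce top mod 5: now compute (1/5).
Reached (1/5) = 1. Collecting the sign flips along the way, the symbol is +1.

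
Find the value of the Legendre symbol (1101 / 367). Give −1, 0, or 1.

0

First reduce: 1101 ≡ 0 (mod 367).
Top reduces to 0: gcd > 1, so the symbol is 0.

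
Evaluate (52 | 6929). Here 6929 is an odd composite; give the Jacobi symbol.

Pull out 2^2: since 6929 ≡ 1 (mod 8), (2/6929) = +1, so (2/6929)^2 = +1.
Reciprocity: 13 ≡ 1 and 6929 ≡ 1 (mod 4), so (13/6929) = +(6929/13).
Reduce top mod 13: now compute (0/13).
Top reduces to 0: gcd > 1, so the symbol is 0.

0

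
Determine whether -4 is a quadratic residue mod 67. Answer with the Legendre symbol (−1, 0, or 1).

-1

First reduce: -4 ≡ 63 (mod 67).
Reciprocity: 63 ≡ 3 and 67 ≡ 3 (mod 4), so (63/67) = −(67/63).
Reduce top mod 63: now compute (4/63).
Pull out 2^2: since 63 ≡ 7 (mod 8), (2/63) = +1, so (2/63)^2 = +1.
Reached (1/63) = 1. Collecting the sign flips along the way, the symbol is -1.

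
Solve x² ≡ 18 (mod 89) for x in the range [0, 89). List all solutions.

89 ≡ 1 (mod 4), so we find a root by search.
Trying successive values, 14² = 196 ≡ 18 (mod 89). The other root is 89 − 14 = 75.

14, 75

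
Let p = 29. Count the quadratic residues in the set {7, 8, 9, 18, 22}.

3

(7/29) = +1 → QR.
(8/29) = -1 → non-residue.
(9/29) = +1 → QR.
(18/29) = -1 → non-residue.
(22/29) = +1 → QR.
Total quadratic residues among the 5: 3.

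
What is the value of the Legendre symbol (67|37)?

Euler's criterion: (67/37) ≡ 30^18 (mod 37).
30^2 ≡ 12 (mod 37)
30^4 ≡ 33 (mod 37)
30^8 ≡ 16 (mod 37)
30^16 ≡ 34 (mod 37)
30^18 = 30^(16+2) ≡ 1 (mod 37).
Result is 1, so (67/37) = 1.

1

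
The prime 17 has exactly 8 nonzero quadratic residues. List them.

1 2 4 8 9 13 15 16

Square k = 1,…,8 (k and 17−k give the same square):
1²=1, 2²=4, 3²=9, 4²=16, 5²≡8, 6²≡2, 7²≡15, 8²≡13 (mod 17).
So the quadratic residues mod 17 are {1, 2, 4, 8, 9, 13, 15, 16}.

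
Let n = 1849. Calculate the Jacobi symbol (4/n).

Pull out 2^2: since 1849 ≡ 1 (mod 8), (2/1849) = +1, so (2/1849)^2 = +1.
Reached (1/1849) = 1. Collecting the sign flips along the way, the symbol is +1.

1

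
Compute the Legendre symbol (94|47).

First reduce: 94 ≡ 0 (mod 47).
Top reduces to 0: gcd > 1, so the symbol is 0.

0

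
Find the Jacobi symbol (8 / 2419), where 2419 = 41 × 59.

Pull out 2^3: since 2419 ≡ 3 (mod 8), (2/2419) = -1, so (2/2419)^3 = -1.
Reached (1/2419) = 1. Collecting the sign flips along the way, the symbol is -1.

-1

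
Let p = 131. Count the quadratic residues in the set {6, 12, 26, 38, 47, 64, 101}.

4

(6/131) = -1 → non-residue.
(12/131) = +1 → QR.
(26/131) = -1 → non-residue.
(38/131) = +1 → QR.
(47/131) = -1 → non-residue.
(64/131) = +1 → QR.
(101/131) = +1 → QR.
Total quadratic residues among the 7: 4.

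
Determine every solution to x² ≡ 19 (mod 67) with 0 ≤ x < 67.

Since 67 ≡ 3 (mod 4), a square root of 19 is 19^((67+1)/4) = 19^17 mod 67.
Repeated squaring: 19^2≡26, 19^4≡6, 19^8≡36, 19^16≡23 (mod 67).
19^17 = 19^(16+1) ≡ 35 (mod 67).
Check: 35² = 1225 ≡ 19 (mod 67). The two roots are 32 and 35.

32, 35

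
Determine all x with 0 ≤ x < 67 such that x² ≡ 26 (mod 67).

19, 48

Since 67 ≡ 3 (mod 4), a square root of 26 is 26^((67+1)/4) = 26^17 mod 67.
Repeated squaring: 26^2≡6, 26^4≡36, 26^8≡23, 26^16≡60 (mod 67).
26^17 = 26^(16+1) ≡ 19 (mod 67).
Check: 19² = 361 ≡ 26 (mod 67). The two roots are 19 and 48.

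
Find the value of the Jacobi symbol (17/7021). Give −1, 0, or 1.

Reciprocity: 17 ≡ 1 and 7021 ≡ 1 (mod 4), so (17/7021) = +(7021/17).
Reduce top mod 17: now compute (0/17).
Top reduces to 0: gcd > 1, so the symbol is 0.

0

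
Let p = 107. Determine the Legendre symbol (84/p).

-1

Pull out 2^2: since 107 ≡ 3 (mod 8), (2/107) = -1, so (2/107)^2 = +1.
Reciprocity: 21 ≡ 1 and 107 ≡ 3 (mod 4), so (21/107) = +(107/21).
Reduce top mod 21: now compute (2/21).
Pull out 2: since 21 ≡ 5 (mod 8), (2/21) = -1.
Reached (1/21) = 1. Collecting the sign flips along the way, the symbol is -1.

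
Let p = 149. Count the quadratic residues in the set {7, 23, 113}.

(7/149) = +1 → QR.
(23/149) = -1 → non-residue.
(113/149) = +1 → QR.
Total quadratic residues among the 3: 2.

2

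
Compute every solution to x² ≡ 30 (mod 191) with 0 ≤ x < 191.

52, 139

Since 191 ≡ 3 (mod 4), a square root of 30 is 30^((191+1)/4) = 30^48 mod 191.
Repeated squaring: 30^2≡136, 30^4≡160, 30^8≡6, 30^16≡36, 30^32≡150 (mod 191).
30^48 = 30^(32+16) ≡ 52 (mod 191).
Check: 52² = 2704 ≡ 30 (mod 191). The two roots are 52 and 139.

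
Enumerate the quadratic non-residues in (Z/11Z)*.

Square k = 1,…,5 (k and 11−k give the same square):
1²=1, 2²=4, 3²=9, 4²≡5, 5²≡3 (mod 11).
The residues are {1, 3, 4, 5, 9}; the non-residues are the remaining 5 nonzero classes.

2 6 7 8 10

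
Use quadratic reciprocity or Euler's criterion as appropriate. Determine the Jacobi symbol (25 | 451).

1

Reciprocity: 25 ≡ 1 and 451 ≡ 3 (mod 4), so (25/451) = +(451/25).
Reduce top mod 25: now compute (1/25).
Reached (1/25) = 1. Collecting the sign flips along the way, the symbol is +1.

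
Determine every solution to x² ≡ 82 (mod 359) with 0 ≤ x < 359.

Since 359 ≡ 3 (mod 4), a square root of 82 is 82^((359+1)/4) = 82^90 mod 359.
Repeated squaring: 82^2≡262, 82^4≡75, 82^8≡240, 82^16≡160, 82^32≡111, 82^64≡115 (mod 359).
82^90 = 82^(64+16+8+2) ≡ 338 (mod 359).
Check: 338² = 114244 ≡ 82 (mod 359). The two roots are 21 and 338.

21, 338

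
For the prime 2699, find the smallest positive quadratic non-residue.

(2/2699) = −1, so 2 is the smallest positive non-residue mod 2699.

2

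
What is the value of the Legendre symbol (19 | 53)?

-1

Euler's criterion: (19/53) ≡ 19^26 (mod 53).
19^2 ≡ 43 (mod 53)
19^4 ≡ 47 (mod 53)
19^8 ≡ 36 (mod 53)
19^16 ≡ 24 (mod 53)
19^26 = 19^(16+8+2) ≡ 52 (mod 53).
Result is 52 ≡ −1, so (19/53) = −1.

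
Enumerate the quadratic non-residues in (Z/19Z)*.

2, 3, 8, 10, 12, 13, 14, 15, 18

Square k = 1,…,9 (k and 19−k give the same square):
1²=1, 2²=4, 3²=9, 4²=16, 5²≡6, 6²≡17, 7²≡11, 8²≡7, 9²≡5 (mod 19).
The residues are {1, 4, 5, 6, 7, 9, 11, 16, 17}; the non-residues are the remaining 9 nonzero classes.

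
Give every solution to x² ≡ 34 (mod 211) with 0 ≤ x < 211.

33, 178

Since 211 ≡ 3 (mod 4), a square root of 34 is 34^((211+1)/4) = 34^53 mod 211.
Repeated squaring: 34^2≡101, 34^4≡73, 34^8≡54, 34^16≡173, 34^32≡178 (mod 211).
34^53 = 34^(32+16+4+1) ≡ 178 (mod 211).
Check: 178² = 31684 ≡ 34 (mod 211). The two roots are 33 and 178.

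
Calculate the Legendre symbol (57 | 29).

Euler's criterion: (57/29) ≡ 28^14 (mod 29).
28^2 ≡ 1 (mod 29)
28^4 ≡ 1 (mod 29)
28^8 ≡ 1 (mod 29)
28^14 = 28^(8+4+2) ≡ 1 (mod 29).
Result is 1, so (57/29) = 1.

1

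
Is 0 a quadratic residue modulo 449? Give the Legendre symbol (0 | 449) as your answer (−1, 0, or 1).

Top reduces to 0: gcd > 1, so the symbol is 0.

0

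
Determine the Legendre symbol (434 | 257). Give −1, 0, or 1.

-1

First reduce: 434 ≡ 177 (mod 257).
Reciprocity: 177 ≡ 1 and 257 ≡ 1 (mod 4), so (177/257) = +(257/177).
Reduce top mod 177: now compute (80/177).
Pull out 2^4: since 177 ≡ 1 (mod 8), (2/177) = +1, so (2/177)^4 = +1.
Reciprocity: 5 ≡ 1 and 177 ≡ 1 (mod 4), so (5/177) = +(177/5).
Reduce top mod 5: now compute (2/5).
Pull out 2: since 5 ≡ 5 (mod 8), (2/5) = -1.
Reached (1/5) = 1. Collecting the sign flips along the way, the symbol is -1.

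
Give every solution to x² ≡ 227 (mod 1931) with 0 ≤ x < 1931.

335, 1596

Since 1931 ≡ 3 (mod 4), a square root of 227 is 227^((1931+1)/4) = 227^483 mod 1931.
Repeated squaring: 227^2≡1323, 227^4≡843, 227^8≡41, 227^16≡1681, 227^32≡708, 227^64≡1135, 227^128≡248, 227^256≡1643 (mod 1931).
227^483 = 227^(256+128+64+32+2+1) ≡ 1596 (mod 1931).
Check: 1596² = 2547216 ≡ 227 (mod 1931). The two roots are 335 and 1596.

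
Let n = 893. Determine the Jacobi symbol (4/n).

1

Pull out 2^2: since 893 ≡ 5 (mod 8), (2/893) = -1, so (2/893)^2 = +1.
Reached (1/893) = 1. Collecting the sign flips along the way, the symbol is +1.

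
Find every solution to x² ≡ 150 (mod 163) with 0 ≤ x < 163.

Since 163 ≡ 3 (mod 4), a square root of 150 is 150^((163+1)/4) = 150^41 mod 163.
Repeated squaring: 150^2≡6, 150^4≡36, 150^8≡155, 150^16≡64, 150^32≡21 (mod 163).
150^41 = 150^(32+8+1) ≡ 65 (mod 163).
Check: 65² = 4225 ≡ 150 (mod 163). The two roots are 65 and 98.

65, 98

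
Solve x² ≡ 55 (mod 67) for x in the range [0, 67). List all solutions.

16, 51

Since 67 ≡ 3 (mod 4), a square root of 55 is 55^((67+1)/4) = 55^17 mod 67.
Repeated squaring: 55^2≡10, 55^4≡33, 55^8≡17, 55^16≡21 (mod 67).
55^17 = 55^(16+1) ≡ 16 (mod 67).
Check: 16² = 256 ≡ 55 (mod 67). The two roots are 16 and 51.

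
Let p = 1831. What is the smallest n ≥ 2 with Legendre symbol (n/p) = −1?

3

(2/1831) = +1, so 2 is a residue.
(3/1831) = −1, so 3 is the smallest positive non-residue mod 1831.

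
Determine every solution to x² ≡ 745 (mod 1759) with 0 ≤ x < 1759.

617, 1142

Since 1759 ≡ 3 (mod 4), a square root of 745 is 745^((1759+1)/4) = 745^440 mod 1759.
Repeated squaring: 745^2≡940, 745^4≡582, 745^8≡996, 745^16≡1699, 745^32≡82, 745^64≡1447, 745^128≡599, 745^256≡1724 (mod 1759).
745^440 = 745^(256+128+32+16+8) ≡ 1142 (mod 1759).
Check: 1142² = 1304164 ≡ 745 (mod 1759). The two roots are 617 and 1142.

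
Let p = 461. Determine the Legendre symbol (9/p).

Reciprocity: 9 ≡ 1 and 461 ≡ 1 (mod 4), so (9/461) = +(461/9).
Reduce top mod 9: now compute (2/9).
Pull out 2: since 9 ≡ 1 (mod 8), (2/9) = +1.
Reached (1/9) = 1. Collecting the sign flips along the way, the symbol is +1.

1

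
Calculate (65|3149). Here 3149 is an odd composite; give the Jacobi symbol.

Reciprocity: 65 ≡ 1 and 3149 ≡ 1 (mod 4), so (65/3149) = +(3149/65).
Reduce top mod 65: now compute (29/65).
Reciprocity: 29 ≡ 1 and 65 ≡ 1 (mod 4), so (29/65) = +(65/29).
Reduce top mod 29: now compute (7/29).
Reciprocity: 7 ≡ 3 and 29 ≡ 1 (mod 4), so (7/29) = +(29/7).
Reduce top mod 7: now compute (1/7).
Reached (1/7) = 1. Collecting the sign flips along the way, the symbol is +1.

1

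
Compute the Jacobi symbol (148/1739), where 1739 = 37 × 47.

0

Pull out 2^2: since 1739 ≡ 3 (mod 8), (2/1739) = -1, so (2/1739)^2 = +1.
Reciprocity: 37 ≡ 1 and 1739 ≡ 3 (mod 4), so (37/1739) = +(1739/37).
Reduce top mod 37: now compute (0/37).
Top reduces to 0: gcd > 1, so the symbol is 0.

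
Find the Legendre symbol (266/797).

-1

Euler's criterion: (266/797) ≡ 266^398 (mod 797).
266^2 ≡ 620 (mod 797)
266^4 ≡ 246 (mod 797)
266^8 ≡ 741 (mod 797)
266^16 ≡ 745 (mod 797)
266^32 ≡ 313 (mod 797)
266^64 ≡ 735 (mod 797)
266^128 ≡ 656 (mod 797)
266^256 ≡ 753 (mod 797)
266^398 = 266^(256+128+8+4+2) ≡ 796 (mod 797).
Result is 796 ≡ −1, so (266/797) = −1.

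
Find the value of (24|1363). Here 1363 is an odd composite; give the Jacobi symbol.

Pull out 2^3: since 1363 ≡ 3 (mod 8), (2/1363) = -1, so (2/1363)^3 = -1.
Reciprocity: 3 ≡ 3 and 1363 ≡ 3 (mod 4), so (3/1363) = −(1363/3).
Reduce top mod 3: now compute (1/3).
Reached (1/3) = 1. Collecting the sign flips along the way, the symbol is +1.

1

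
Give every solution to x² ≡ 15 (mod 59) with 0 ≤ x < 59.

Since 59 ≡ 3 (mod 4), a square root of 15 is 15^((59+1)/4) = 15^15 mod 59.
Repeated squaring: 15^2≡48, 15^4≡3, 15^8≡9 (mod 59).
15^15 = 15^(8+4+2+1) ≡ 29 (mod 59).
Check: 29² = 841 ≡ 15 (mod 59). The two roots are 29 and 30.

29, 30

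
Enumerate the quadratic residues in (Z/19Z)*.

Square k = 1,…,9 (k and 19−k give the same square):
1²=1, 2²=4, 3²=9, 4²=16, 5²≡6, 6²≡17, 7²≡11, 8²≡7, 9²≡5 (mod 19).
So the quadratic residues mod 19 are {1, 4, 5, 6, 7, 9, 11, 16, 17}.

1, 4, 5, 6, 7, 9, 11, 16, 17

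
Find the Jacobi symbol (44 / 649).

Pull out 2^2: since 649 ≡ 1 (mod 8), (2/649) = +1, so (2/649)^2 = +1.
Reciprocity: 11 ≡ 3 and 649 ≡ 1 (mod 4), so (11/649) = +(649/11).
Reduce top mod 11: now compute (0/11).
Top reduces to 0: gcd > 1, so the symbol is 0.

0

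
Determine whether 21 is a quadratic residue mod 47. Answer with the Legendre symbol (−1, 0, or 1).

1

Euler's criterion: (21/47) ≡ 21^23 (mod 47).
21^2 ≡ 18 (mod 47)
21^4 ≡ 42 (mod 47)
21^8 ≡ 25 (mod 47)
21^16 ≡ 14 (mod 47)
21^23 = 21^(16+4+2+1) ≡ 1 (mod 47).
Result is 1, so (21/47) = 1.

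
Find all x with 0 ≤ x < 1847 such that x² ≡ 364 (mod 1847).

763, 1084

Since 1847 ≡ 3 (mod 4), a square root of 364 is 364^((1847+1)/4) = 364^462 mod 1847.
Repeated squaring: 364^2≡1359, 364^4≡1728, 364^8≡1232, 364^16≡1437, 364^32≡23, 364^64≡529, 364^128≡944, 364^256≡882 (mod 1847).
364^462 = 364^(256+128+64+8+4+2) ≡ 1084 (mod 1847).
Check: 1084² = 1175056 ≡ 364 (mod 1847). The two roots are 763 and 1084.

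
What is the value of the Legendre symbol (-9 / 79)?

-1

Euler's criterion: (-9/79) ≡ 70^39 (mod 79).
70^2 ≡ 2 (mod 79)
70^4 ≡ 4 (mod 79)
70^8 ≡ 16 (mod 79)
70^16 ≡ 19 (mod 79)
70^32 ≡ 45 (mod 79)
70^39 = 70^(32+4+2+1) ≡ 78 (mod 79).
Result is 78 ≡ −1, so (-9/79) = −1.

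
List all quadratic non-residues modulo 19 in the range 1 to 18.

Square k = 1,…,9 (k and 19−k give the same square):
1²=1, 2²=4, 3²=9, 4²=16, 5²≡6, 6²≡17, 7²≡11, 8²≡7, 9²≡5 (mod 19).
The residues are {1, 4, 5, 6, 7, 9, 11, 16, 17}; the non-residues are the remaining 9 nonzero classes.

2, 3, 8, 10, 12, 13, 14, 15, 18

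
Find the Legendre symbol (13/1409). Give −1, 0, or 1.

-1

Reciprocity: 13 ≡ 1 and 1409 ≡ 1 (mod 4), so (13/1409) = +(1409/13).
Reduce top mod 13: now compute (5/13).
Reciprocity: 5 ≡ 1 and 13 ≡ 1 (mod 4), so (5/13) = +(13/5).
Reduce top mod 5: now compute (3/5).
Reciprocity: 3 ≡ 3 and 5 ≡ 1 (mod 4), so (3/5) = +(5/3).
Reduce top mod 3: now compute (2/3).
Pull out 2: since 3 ≡ 3 (mod 8), (2/3) = -1.
Reached (1/3) = 1. Collecting the sign flips along the way, the symbol is -1.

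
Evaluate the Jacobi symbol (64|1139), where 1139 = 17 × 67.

1

Pull out 2^6: since 1139 ≡ 3 (mod 8), (2/1139) = -1, so (2/1139)^6 = +1.
Reached (1/1139) = 1. Collecting the sign flips along the way, the symbol is +1.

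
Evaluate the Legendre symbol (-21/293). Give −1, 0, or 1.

1

Euler's criterion: (-21/293) ≡ 272^146 (mod 293).
272^2 ≡ 148 (mod 293)
272^4 ≡ 222 (mod 293)
272^8 ≡ 60 (mod 293)
272^16 ≡ 84 (mod 293)
272^32 ≡ 24 (mod 293)
272^64 ≡ 283 (mod 293)
272^128 ≡ 100 (mod 293)
272^146 = 272^(128+16+2) ≡ 1 (mod 293).
Result is 1, so (-21/293) = 1.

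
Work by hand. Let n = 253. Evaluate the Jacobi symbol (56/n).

Pull out 2^3: since 253 ≡ 5 (mod 8), (2/253) = -1, so (2/253)^3 = -1.
Reciprocity: 7 ≡ 3 and 253 ≡ 1 (mod 4), so (7/253) = +(253/7).
Reduce top mod 7: now compute (1/7).
Reached (1/7) = 1. Collecting the sign flips along the way, the symbol is -1.

-1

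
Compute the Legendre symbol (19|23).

-1

Reciprocity: 19 ≡ 3 and 23 ≡ 3 (mod 4), so (19/23) = −(23/19).
Reduce top mod 19: now compute (4/19).
Pull out 2^2: since 19 ≡ 3 (mod 8), (2/19) = -1, so (2/19)^2 = +1.
Reached (1/19) = 1. Collecting the sign flips along the way, the symbol is -1.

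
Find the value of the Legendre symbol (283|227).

-1

First reduce: 283 ≡ 56 (mod 227).
Pull out 2^3: since 227 ≡ 3 (mod 8), (2/227) = -1, so (2/227)^3 = -1.
Reciprocity: 7 ≡ 3 and 227 ≡ 3 (mod 4), so (7/227) = −(227/7).
Reduce top mod 7: now compute (3/7).
Reciprocity: 3 ≡ 3 and 7 ≡ 3 (mod 4), so (3/7) = −(7/3).
Reduce top mod 3: now compute (1/3).
Reached (1/3) = 1. Collecting the sign flips along the way, the symbol is -1.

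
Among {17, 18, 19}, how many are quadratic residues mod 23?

(17/23) = -1 → non-residue.
(18/23) = +1 → QR.
(19/23) = -1 → non-residue.
Total quadratic residues among the 3: 1.

1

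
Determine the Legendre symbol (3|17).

Reciprocity: 3 ≡ 3 and 17 ≡ 1 (mod 4), so (3/17) = +(17/3).
Reduce top mod 3: now compute (2/3).
Pull out 2: since 3 ≡ 3 (mod 8), (2/3) = -1.
Reached (1/3) = 1. Collecting the sign flips along the way, the symbol is -1.

-1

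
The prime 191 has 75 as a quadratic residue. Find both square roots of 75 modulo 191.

71, 120

Since 191 ≡ 3 (mod 4), a square root of 75 is 75^((191+1)/4) = 75^48 mod 191.
Repeated squaring: 75^2≡86, 75^4≡138, 75^8≡135, 75^16≡80, 75^32≡97 (mod 191).
75^48 = 75^(32+16) ≡ 120 (mod 191).
Check: 120² = 14400 ≡ 75 (mod 191). The two roots are 71 and 120.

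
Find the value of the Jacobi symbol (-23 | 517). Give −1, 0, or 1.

First reduce: -23 ≡ 494 (mod 517).
Pull out 2: since 517 ≡ 5 (mod 8), (2/517) = -1.
Reciprocity: 247 ≡ 3 and 517 ≡ 1 (mod 4), so (247/517) = +(517/247).
Reduce top mod 247: now compute (23/247).
Reciprocity: 23 ≡ 3 and 247 ≡ 3 (mod 4), so (23/247) = −(247/23).
Reduce top mod 23: now compute (17/23).
Reciprocity: 17 ≡ 1 and 23 ≡ 3 (mod 4), so (17/23) = +(23/17).
Reduce top mod 17: now compute (6/17).
Pull out 2: since 17 ≡ 1 (mod 8), (2/17) = +1.
Reciprocity: 3 ≡ 3 and 17 ≡ 1 (mod 4), so (3/17) = +(17/3).
Reduce top mod 3: now compute (2/3).
Pull out 2: since 3 ≡ 3 (mod 8), (2/3) = -1.
Reached (1/3) = 1. Collecting the sign flips along the way, the symbol is -1.

-1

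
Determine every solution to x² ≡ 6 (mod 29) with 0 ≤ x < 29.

29 ≡ 1 (mod 4), so we find a root by search.
Trying successive values, 8² = 64 ≡ 6 (mod 29). The other root is 29 − 8 = 21.

8, 21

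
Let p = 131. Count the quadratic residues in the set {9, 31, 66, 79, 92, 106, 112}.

(9/131) = +1 → QR.
(31/131) = -1 → non-residue.
(66/131) = -1 → non-residue.
(79/131) = -1 → non-residue.
(92/131) = -1 → non-residue.
(106/131) = -1 → non-residue.
(112/131) = +1 → QR.
Total quadratic residues among the 7: 2.

2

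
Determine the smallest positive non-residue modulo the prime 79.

(2/79) = +1, so 2 is a residue.
(3/79) = −1, so 3 is the smallest positive non-residue mod 79.

3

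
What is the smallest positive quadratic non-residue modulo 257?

3

(2/257) = +1, so 2 is a residue.
(3/257) = −1, so 3 is the smallest positive non-residue mod 257.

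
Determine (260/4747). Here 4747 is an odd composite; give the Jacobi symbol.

1

Pull out 2^2: since 4747 ≡ 3 (mod 8), (2/4747) = -1, so (2/4747)^2 = +1.
Reciprocity: 65 ≡ 1 and 4747 ≡ 3 (mod 4), so (65/4747) = +(4747/65).
Reduce top mod 65: now compute (2/65).
Pull out 2: since 65 ≡ 1 (mod 8), (2/65) = +1.
Reached (1/65) = 1. Collecting the sign flips along the way, the symbol is +1.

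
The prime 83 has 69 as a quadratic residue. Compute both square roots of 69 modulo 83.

Since 83 ≡ 3 (mod 4), a square root of 69 is 69^((83+1)/4) = 69^21 mod 83.
Repeated squaring: 69^2≡30, 69^4≡70, 69^8≡3, 69^16≡9 (mod 83).
69^21 = 69^(16+4+1) ≡ 61 (mod 83).
Check: 61² = 3721 ≡ 69 (mod 83). The two roots are 22 and 61.

22, 61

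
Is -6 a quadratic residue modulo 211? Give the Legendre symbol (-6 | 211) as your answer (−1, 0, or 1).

-1

First reduce: -6 ≡ 205 (mod 211).
Reciprocity: 205 ≡ 1 and 211 ≡ 3 (mod 4), so (205/211) = +(211/205).
Reduce top mod 205: now compute (6/205).
Pull out 2: since 205 ≡ 5 (mod 8), (2/205) = -1.
Reciprocity: 3 ≡ 3 and 205 ≡ 1 (mod 4), so (3/205) = +(205/3).
Reduce top mod 3: now compute (1/3).
Reached (1/3) = 1. Collecting the sign flips along the way, the symbol is -1.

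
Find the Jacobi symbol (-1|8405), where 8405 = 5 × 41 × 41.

First reduce: -1 ≡ 8404 (mod 8405).
Pull out 2^2: since 8405 ≡ 5 (mod 8), (2/8405) = -1, so (2/8405)^2 = +1.
Reciprocity: 2101 ≡ 1 and 8405 ≡ 1 (mod 4), so (2101/8405) = +(8405/2101).
Reduce top mod 2101: now compute (1/2101).
Reached (1/2101) = 1. Collecting the sign flips along the way, the symbol is +1.

1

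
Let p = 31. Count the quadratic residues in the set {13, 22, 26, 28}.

1

(13/31) = -1 → non-residue.
(22/31) = -1 → non-residue.
(26/31) = -1 → non-residue.
(28/31) = +1 → QR.
Total quadratic residues among the 4: 1.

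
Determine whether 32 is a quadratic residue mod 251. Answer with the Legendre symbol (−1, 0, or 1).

Pull out 2^5: since 251 ≡ 3 (mod 8), (2/251) = -1, so (2/251)^5 = -1.
Reached (1/251) = 1. Collecting the sign flips along the way, the symbol is -1.

-1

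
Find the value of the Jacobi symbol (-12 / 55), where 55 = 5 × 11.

1

First reduce: -12 ≡ 43 (mod 55).
Reciprocity: 43 ≡ 3 and 55 ≡ 3 (mod 4), so (43/55) = −(55/43).
Reduce top mod 43: now compute (12/43).
Pull out 2^2: since 43 ≡ 3 (mod 8), (2/43) = -1, so (2/43)^2 = +1.
Reciprocity: 3 ≡ 3 and 43 ≡ 3 (mod 4), so (3/43) = −(43/3).
Reduce top mod 3: now compute (1/3).
Reached (1/3) = 1. Collecting the sign flips along the way, the symbol is +1.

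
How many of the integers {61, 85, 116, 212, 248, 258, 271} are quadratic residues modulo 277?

4

(61/277) = -1 → non-residue.
(85/277) = +1 → QR.
(116/277) = +1 → QR.
(212/277) = -1 → non-residue.
(248/277) = +1 → QR.
(258/277) = +1 → QR.
(271/277) = -1 → non-residue.
Total quadratic residues among the 7: 4.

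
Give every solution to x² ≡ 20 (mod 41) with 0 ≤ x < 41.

15, 26

41 ≡ 1 (mod 4), so we find a root by search.
Trying successive values, 15² = 225 ≡ 20 (mod 41). The other root is 41 − 15 = 26.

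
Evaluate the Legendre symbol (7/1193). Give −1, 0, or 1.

Reciprocity: 7 ≡ 3 and 1193 ≡ 1 (mod 4), so (7/1193) = +(1193/7).
Reduce top mod 7: now compute (3/7).
Reciprocity: 3 ≡ 3 and 7 ≡ 3 (mod 4), so (3/7) = −(7/3).
Reduce top mod 3: now compute (1/3).
Reached (1/3) = 1. Collecting the sign flips along the way, the symbol is -1.

-1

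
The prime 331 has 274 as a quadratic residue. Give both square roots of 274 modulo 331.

Since 331 ≡ 3 (mod 4), a square root of 274 is 274^((331+1)/4) = 274^83 mod 331.
Repeated squaring: 274^2≡270, 274^4≡80, 274^8≡111, 274^16≡74, 274^32≡180, 274^64≡293 (mod 331).
274^83 = 274^(64+16+2+1) ≡ 85 (mod 331).
Check: 85² = 7225 ≡ 274 (mod 331). The two roots are 85 and 246.

85, 246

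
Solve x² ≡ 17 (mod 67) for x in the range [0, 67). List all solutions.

33, 34

Since 67 ≡ 3 (mod 4), a square root of 17 is 17^((67+1)/4) = 17^17 mod 67.
Repeated squaring: 17^2≡21, 17^4≡39, 17^8≡47, 17^16≡65 (mod 67).
17^17 = 17^(16+1) ≡ 33 (mod 67).
Check: 33² = 1089 ≡ 17 (mod 67). The two roots are 33 and 34.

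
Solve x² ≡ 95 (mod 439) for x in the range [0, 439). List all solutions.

Since 439 ≡ 3 (mod 4), a square root of 95 is 95^((439+1)/4) = 95^110 mod 439.
Repeated squaring: 95^2≡245, 95^4≡321, 95^8≡315, 95^16≡11, 95^32≡121, 95^64≡154 (mod 439).
95^110 = 95^(64+32+8+4+2) ≡ 360 (mod 439).
Check: 360² = 129600 ≡ 95 (mod 439). The two roots are 79 and 360.

79, 360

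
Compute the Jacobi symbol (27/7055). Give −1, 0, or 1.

Reciprocity: 27 ≡ 3 and 7055 ≡ 3 (mod 4), so (27/7055) = −(7055/27).
Reduce top mod 27: now compute (8/27).
Pull out 2^3: since 27 ≡ 3 (mod 8), (2/27) = -1, so (2/27)^3 = -1.
Reached (1/27) = 1. Collecting the sign flips along the way, the symbol is +1.

1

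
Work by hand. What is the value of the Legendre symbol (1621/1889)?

Reciprocity: 1621 ≡ 1 and 1889 ≡ 1 (mod 4), so (1621/1889) = +(1889/1621).
Reduce top mod 1621: now compute (268/1621).
Pull out 2^2: since 1621 ≡ 5 (mod 8), (2/1621) = -1, so (2/1621)^2 = +1.
Reciprocity: 67 ≡ 3 and 1621 ≡ 1 (mod 4), so (67/1621) = +(1621/67).
Reduce top mod 67: now compute (13/67).
Reciprocity: 13 ≡ 1 and 67 ≡ 3 (mod 4), so (13/67) = +(67/13).
Reduce top mod 13: now compute (2/13).
Pull out 2: since 13 ≡ 5 (mod 8), (2/13) = -1.
Reached (1/13) = 1. Collecting the sign flips along the way, the symbol is -1.

-1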